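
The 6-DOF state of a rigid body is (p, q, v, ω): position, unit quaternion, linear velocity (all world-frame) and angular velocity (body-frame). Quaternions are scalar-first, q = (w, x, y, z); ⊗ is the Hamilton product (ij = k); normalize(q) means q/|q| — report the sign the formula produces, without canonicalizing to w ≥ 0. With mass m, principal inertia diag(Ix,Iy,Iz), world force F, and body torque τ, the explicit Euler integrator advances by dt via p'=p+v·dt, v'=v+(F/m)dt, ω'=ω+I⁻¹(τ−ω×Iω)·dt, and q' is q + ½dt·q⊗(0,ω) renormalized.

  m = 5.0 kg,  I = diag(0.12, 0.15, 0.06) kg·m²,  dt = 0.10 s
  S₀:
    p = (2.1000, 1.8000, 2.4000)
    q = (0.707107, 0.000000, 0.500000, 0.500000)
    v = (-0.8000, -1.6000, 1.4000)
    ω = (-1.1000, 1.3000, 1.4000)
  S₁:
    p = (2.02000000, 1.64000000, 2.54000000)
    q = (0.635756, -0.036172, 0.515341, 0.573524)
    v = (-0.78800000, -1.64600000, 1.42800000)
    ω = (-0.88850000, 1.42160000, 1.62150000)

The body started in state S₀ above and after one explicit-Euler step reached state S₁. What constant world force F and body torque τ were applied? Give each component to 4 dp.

velocity change Δv = (0.01200000, -0.04600000, 0.02800000)
F = m·Δv/dt = (0.6000, -2.3000, 1.4000)
ω₁ − ω₀ = (0.21150000, 0.12160000, 0.22150000)
ω₀×(Iω₀) = (-0.1638, -0.0924, -0.0429)
τ = I·(Δω/dt) + ω₀×(Iω₀) = (0.0900, 0.0900, 0.0900)

F = (0.6000, -2.3000, 1.4000)
τ = (0.0900, 0.0900, 0.0900)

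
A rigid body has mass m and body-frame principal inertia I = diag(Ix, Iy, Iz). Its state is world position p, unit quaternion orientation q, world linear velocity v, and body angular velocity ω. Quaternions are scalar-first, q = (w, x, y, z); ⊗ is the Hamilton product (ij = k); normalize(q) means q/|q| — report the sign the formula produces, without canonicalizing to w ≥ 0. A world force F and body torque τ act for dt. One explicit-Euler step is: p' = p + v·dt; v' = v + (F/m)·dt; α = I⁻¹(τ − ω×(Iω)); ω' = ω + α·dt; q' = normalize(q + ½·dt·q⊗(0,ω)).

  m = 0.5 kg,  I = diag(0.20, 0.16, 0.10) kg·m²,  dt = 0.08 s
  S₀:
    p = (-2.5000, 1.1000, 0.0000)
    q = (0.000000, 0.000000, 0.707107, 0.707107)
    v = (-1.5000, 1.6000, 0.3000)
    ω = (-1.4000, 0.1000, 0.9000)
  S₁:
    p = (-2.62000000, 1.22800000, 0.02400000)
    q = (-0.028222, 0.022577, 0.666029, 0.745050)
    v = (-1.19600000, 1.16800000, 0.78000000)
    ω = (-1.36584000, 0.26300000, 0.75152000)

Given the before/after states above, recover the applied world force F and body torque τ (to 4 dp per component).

v₁ − v₀ = (0.30400000, -0.43200000, 0.48000000)
applied force F = (1.9000, -2.7000, 3.0000)
rate change Δω = (0.03416000, 0.16300000, -0.14848000)
ω₀×(Iω₀) = (-0.0054, -0.1260, 0.0056)
τ = I·(Δω/dt) + ω₀×(Iω₀) = (0.0800, 0.2000, -0.1800)

F = (1.9000, -2.7000, 3.0000)
τ = (0.0800, 0.2000, -0.1800)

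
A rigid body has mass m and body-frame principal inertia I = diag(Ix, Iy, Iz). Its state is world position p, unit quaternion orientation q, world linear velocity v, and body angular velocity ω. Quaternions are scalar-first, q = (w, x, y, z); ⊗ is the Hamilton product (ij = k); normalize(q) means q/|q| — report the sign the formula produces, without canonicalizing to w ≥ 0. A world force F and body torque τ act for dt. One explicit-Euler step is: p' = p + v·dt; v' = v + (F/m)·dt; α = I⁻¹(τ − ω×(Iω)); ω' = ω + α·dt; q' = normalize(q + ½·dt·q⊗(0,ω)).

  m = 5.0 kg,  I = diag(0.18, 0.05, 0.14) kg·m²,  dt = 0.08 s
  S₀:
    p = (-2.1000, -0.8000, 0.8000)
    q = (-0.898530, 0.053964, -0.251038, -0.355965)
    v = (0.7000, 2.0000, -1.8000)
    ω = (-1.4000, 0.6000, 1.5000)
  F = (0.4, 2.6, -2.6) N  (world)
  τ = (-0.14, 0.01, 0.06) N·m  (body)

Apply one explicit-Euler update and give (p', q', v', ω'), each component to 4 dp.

p' = (-2.0440, -0.6400, 0.6560)
q' = (-0.8650, 0.0974, -0.2550, -0.4211)
v' = (0.7064, 2.0416, -1.8416)
ω' = (-1.4982, 0.7504, 1.4719)

p + v·dt = (-2.0440, -0.6400, 0.6560)
v' = v + a·dt = (0.7064, 2.0416, -1.8416)
α = I⁻¹(τ − ω×Iω) = (-1.2278, 1.8800, -0.3514)
ω + α·dt = (-1.4982, 0.7504, 1.4719)
Hamilton product q⊗(0,ω) = (0.7601199, 1.0949640, -0.1217130, -1.6668698)
q' = normalize(q + ½dt·q⊗(0,ω)) = (-0.8650, 0.0974, -0.2550, -0.4211)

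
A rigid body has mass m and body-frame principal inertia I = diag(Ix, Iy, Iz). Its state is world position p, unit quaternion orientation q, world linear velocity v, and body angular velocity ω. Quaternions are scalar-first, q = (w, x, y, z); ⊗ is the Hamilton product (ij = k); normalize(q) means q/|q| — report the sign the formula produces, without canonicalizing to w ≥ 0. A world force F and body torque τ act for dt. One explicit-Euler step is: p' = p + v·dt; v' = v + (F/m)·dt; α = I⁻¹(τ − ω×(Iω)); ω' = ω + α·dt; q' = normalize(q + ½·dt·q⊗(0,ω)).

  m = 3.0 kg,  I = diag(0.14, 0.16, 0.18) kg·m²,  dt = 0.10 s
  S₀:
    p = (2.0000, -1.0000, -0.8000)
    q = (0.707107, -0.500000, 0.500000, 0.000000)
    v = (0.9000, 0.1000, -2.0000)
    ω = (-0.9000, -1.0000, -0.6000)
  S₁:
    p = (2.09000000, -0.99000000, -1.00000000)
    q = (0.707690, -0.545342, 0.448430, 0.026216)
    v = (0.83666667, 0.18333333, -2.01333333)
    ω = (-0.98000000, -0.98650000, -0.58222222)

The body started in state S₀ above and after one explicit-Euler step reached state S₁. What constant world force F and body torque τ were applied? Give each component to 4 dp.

F = (-1.9000, 2.5000, -0.4000)
τ = (-0.1000, 0.0000, 0.0500)

v₁ − v₀ = (-0.06333333, 0.08333333, -0.01333333)
m·(v₁−v₀)/dt = (-1.9000, 2.5000, -0.4000)
rate change Δω = (-0.08000000, 0.01350000, 0.01777778)
gyro term ω₀×Iω₀ = (0.0120, -0.0216, 0.0180)
I·α + gyro = (-0.1000, 0.0000, 0.0500)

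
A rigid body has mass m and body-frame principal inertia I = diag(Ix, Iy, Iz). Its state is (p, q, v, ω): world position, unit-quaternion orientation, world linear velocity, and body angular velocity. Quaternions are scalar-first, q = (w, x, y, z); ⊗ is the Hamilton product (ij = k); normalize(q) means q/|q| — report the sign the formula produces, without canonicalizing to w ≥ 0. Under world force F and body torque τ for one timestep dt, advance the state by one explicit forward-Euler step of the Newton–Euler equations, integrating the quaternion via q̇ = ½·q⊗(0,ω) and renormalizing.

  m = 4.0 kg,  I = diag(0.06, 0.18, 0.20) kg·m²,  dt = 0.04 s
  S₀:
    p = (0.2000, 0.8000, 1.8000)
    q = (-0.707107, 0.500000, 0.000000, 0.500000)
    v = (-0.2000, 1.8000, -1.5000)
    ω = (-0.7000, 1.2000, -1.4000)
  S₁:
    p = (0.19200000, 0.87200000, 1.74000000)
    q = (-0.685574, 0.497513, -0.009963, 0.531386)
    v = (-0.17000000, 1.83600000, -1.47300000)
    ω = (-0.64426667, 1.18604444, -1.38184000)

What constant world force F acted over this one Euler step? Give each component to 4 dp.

F = (3.0000, 3.6000, 2.7000)

velocity change Δv = (0.03000000, 0.03600000, 0.02700000)
m·(v₁−v₀)/dt = (3.0000, 3.6000, 2.7000)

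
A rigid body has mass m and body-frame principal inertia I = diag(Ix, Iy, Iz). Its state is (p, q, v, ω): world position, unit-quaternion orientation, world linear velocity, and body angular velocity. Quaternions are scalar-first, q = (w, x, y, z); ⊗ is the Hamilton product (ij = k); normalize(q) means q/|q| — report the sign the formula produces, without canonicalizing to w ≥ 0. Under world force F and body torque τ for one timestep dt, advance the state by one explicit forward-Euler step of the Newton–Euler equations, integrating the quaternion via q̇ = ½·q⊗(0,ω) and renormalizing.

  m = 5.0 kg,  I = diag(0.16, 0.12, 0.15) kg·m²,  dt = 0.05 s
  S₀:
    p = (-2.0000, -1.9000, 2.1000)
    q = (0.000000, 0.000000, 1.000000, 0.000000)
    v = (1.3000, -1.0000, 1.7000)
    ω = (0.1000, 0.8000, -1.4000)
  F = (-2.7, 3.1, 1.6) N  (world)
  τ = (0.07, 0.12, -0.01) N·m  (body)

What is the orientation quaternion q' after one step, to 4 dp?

q' = (-0.0200, -0.0350, 0.9992, -0.0025)

Hamilton product q⊗(0,ω) = (-0.8000000, -1.4000000, 0.0000000, -0.1000000)
q' = normalize(q + ½dt·q⊗(0,ω)) = (-0.0200, -0.0350, 0.9992, -0.0025)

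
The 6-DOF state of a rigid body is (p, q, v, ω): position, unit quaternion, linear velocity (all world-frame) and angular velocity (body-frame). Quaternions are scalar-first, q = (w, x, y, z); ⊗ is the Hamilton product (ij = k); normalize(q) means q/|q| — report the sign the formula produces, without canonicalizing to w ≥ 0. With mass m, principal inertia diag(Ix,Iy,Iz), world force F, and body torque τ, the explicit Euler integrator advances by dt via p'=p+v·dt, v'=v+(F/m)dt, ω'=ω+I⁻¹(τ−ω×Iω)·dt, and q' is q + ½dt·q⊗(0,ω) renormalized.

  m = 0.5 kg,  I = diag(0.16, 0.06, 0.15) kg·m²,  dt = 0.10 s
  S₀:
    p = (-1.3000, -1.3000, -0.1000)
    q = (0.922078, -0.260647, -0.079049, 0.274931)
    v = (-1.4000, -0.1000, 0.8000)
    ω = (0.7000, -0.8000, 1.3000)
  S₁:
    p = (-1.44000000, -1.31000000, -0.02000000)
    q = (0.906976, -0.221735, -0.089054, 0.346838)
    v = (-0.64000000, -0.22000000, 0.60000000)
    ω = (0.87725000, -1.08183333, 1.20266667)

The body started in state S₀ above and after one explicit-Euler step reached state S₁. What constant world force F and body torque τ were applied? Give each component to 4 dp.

velocity change Δv = (0.76000000, -0.12000000, -0.20000000)
F = m·Δv/dt = (3.8000, -0.6000, -1.0000)
ω₁ − ω₀ = (0.17725000, -0.28183333, -0.09733333)
ω₀×(Iω₀) = (-0.0936, 0.0091, 0.0560)
I·α + gyro = (0.1900, -0.1600, -0.0900)

F = (3.8000, -0.6000, -1.0000)
τ = (0.1900, -0.1600, -0.0900)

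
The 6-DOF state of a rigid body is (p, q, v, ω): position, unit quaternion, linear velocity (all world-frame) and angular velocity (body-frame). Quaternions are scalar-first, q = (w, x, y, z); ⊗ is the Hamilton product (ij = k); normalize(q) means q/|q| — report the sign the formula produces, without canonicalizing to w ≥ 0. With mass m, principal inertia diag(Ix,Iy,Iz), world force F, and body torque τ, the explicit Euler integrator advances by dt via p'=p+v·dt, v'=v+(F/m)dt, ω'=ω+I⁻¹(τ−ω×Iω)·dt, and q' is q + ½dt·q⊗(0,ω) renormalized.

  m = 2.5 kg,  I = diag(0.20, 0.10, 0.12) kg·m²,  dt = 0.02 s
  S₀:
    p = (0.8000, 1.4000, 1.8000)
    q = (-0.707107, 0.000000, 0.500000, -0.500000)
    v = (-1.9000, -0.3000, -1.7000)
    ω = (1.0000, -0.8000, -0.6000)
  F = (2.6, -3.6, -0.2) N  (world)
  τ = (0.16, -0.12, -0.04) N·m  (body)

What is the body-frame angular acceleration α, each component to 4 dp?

α = (0.7520, -0.7200, -1.0000)

precession coupling ω×(Iω) = (0.0096, -0.0480, 0.0800)
α = I⁻¹(τ − ω×Iω) = (0.7520, -0.7200, -1.0000)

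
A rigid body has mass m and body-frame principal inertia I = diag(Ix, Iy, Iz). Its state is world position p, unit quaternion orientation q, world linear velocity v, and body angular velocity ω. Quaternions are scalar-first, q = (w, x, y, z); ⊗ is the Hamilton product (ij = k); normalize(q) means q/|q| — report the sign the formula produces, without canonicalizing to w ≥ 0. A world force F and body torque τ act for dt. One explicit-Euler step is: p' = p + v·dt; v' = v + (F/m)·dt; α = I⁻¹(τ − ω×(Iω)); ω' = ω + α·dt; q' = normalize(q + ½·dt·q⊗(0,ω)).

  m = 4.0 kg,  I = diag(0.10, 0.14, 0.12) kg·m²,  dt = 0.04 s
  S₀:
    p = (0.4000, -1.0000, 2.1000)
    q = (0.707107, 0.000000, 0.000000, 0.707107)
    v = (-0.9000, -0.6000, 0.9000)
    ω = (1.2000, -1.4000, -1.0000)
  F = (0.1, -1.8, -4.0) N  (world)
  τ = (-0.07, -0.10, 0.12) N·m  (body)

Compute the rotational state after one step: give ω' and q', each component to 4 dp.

ω' = (1.1832, -1.4354, -0.9376)
q' = (0.7206, 0.0367, -0.0028, 0.6924)

(τ − ω×Iω)/I = (-0.4200, -0.8857, 1.5600)
new body rate ω' = (1.1832, -1.4354, -0.9376)
2q̇ = q⊗(0,ω) = (0.7071070, 1.8384782, -0.1414214, -0.7071070)
updated quaternion q' = (0.7206, 0.0367, -0.0028, 0.6924)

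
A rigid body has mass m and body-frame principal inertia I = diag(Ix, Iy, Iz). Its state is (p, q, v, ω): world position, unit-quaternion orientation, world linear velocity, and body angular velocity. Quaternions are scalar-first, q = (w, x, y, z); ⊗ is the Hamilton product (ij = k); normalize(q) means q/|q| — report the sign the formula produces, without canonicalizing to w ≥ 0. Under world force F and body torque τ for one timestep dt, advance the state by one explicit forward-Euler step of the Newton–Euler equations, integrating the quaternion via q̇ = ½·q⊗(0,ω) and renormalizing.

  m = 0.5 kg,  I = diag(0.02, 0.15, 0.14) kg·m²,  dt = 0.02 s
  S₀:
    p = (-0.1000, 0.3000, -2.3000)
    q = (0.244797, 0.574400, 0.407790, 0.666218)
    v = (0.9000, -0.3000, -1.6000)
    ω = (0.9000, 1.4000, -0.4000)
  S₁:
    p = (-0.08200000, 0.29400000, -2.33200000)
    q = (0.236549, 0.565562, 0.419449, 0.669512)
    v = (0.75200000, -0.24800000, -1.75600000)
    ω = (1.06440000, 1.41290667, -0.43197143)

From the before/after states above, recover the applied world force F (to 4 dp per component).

F = (-3.7000, 1.3000, -3.9000)

v₁ − v₀ = (-0.14800000, 0.05200000, -0.15600000)
applied force F = (-3.7000, 1.3000, -3.9000)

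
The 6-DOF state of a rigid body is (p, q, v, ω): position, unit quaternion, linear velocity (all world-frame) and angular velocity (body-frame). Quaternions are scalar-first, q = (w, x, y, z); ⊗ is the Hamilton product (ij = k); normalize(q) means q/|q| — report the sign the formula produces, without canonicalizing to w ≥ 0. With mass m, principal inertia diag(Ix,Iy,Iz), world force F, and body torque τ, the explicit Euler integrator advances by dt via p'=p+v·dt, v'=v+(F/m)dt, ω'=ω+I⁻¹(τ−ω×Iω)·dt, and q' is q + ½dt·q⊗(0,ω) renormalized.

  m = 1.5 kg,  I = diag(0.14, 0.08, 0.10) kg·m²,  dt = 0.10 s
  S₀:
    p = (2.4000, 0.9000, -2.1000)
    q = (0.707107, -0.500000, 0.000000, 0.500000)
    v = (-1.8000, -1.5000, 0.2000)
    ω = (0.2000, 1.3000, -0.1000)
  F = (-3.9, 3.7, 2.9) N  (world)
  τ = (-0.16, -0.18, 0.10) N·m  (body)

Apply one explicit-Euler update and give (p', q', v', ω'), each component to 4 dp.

p' = (2.2200, 0.7500, -2.0800)
q' = (0.7131, -0.5243, 0.0484, 0.4630)
v' = (-2.0600, -1.2533, 0.3933)
ω' = (0.0876, 1.0760, 0.0156)

(τ − ω×Iω)/I = (-1.1243, -2.2400, 1.1560)
ω + α·dt = (0.0876, 1.0760, 0.0156)
2q̇ = q⊗(0,ω) = (0.1500000, -0.5085786, 0.9692391, -0.7207107)
q' = normalize(q + ½dt·q⊗(0,ω)) = (0.7131, -0.5243, 0.0484, 0.4630)
new position p' = (2.2200, 0.7500, -2.0800)
new velocity v' = (-2.0600, -1.2533, 0.3933)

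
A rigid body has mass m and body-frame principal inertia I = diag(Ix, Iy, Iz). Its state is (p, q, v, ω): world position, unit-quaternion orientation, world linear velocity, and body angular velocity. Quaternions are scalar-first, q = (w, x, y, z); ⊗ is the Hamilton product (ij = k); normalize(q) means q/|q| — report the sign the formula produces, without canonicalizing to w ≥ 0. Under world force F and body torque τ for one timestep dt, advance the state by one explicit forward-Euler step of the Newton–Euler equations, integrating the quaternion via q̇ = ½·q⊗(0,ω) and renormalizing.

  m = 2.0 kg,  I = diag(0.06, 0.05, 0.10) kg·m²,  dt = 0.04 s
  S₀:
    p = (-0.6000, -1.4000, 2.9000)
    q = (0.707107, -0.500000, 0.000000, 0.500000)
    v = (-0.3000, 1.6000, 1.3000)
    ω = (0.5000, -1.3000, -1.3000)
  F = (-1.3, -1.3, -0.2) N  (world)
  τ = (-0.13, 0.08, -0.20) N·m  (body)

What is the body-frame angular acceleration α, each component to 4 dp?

α = (-3.5750, 1.0800, -2.0650)

precession coupling ω×(Iω) = (0.0845, 0.0260, 0.0065)
angular accel α = (-3.5750, 1.0800, -2.0650)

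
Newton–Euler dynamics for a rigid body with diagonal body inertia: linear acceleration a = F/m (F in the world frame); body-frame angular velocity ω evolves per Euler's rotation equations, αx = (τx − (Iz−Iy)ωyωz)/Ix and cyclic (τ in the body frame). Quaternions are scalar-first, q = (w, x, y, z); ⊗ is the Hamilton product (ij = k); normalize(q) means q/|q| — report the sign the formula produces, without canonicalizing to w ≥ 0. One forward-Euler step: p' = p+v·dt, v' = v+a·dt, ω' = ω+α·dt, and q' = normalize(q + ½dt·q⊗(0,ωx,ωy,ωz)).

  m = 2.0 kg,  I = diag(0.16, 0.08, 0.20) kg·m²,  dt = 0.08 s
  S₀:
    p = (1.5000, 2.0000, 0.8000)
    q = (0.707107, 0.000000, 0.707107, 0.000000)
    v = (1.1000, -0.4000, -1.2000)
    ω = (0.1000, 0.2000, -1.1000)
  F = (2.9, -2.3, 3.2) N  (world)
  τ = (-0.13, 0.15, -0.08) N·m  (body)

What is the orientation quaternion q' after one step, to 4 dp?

q⊗(0,ω) = (-0.1414214, -0.7071070, 0.1414214, -0.8485284)
q + ½dt·q⊗(0,ω), renormalized = (0.7007, -0.0283, 0.7120, -0.0339)

q' = (0.7007, -0.0283, 0.7120, -0.0339)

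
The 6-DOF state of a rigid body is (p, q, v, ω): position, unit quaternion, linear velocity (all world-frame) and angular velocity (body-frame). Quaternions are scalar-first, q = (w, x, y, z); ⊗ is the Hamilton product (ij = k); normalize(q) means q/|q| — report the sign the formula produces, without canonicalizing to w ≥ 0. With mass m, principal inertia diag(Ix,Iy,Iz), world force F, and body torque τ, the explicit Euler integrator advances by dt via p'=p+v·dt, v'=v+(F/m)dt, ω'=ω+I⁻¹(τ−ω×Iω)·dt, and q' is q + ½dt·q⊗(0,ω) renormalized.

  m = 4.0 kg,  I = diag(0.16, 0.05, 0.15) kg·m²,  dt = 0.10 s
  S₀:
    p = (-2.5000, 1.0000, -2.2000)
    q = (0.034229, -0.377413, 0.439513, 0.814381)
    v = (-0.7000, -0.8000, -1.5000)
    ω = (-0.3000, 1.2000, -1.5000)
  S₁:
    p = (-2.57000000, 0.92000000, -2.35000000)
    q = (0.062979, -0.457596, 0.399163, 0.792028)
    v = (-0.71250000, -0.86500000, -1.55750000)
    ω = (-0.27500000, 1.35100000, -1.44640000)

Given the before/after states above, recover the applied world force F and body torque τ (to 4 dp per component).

F = (-0.5000, -2.6000, -2.3000)
τ = (-0.1400, 0.0800, 0.1200)

velocity change Δv = (-0.01250000, -0.06500000, -0.05750000)
m·(v₁−v₀)/dt = (-0.5000, -2.6000, -2.3000)
rate change Δω = (0.02500000, 0.15100000, 0.05360000)
gyro term ω₀×Iω₀ = (-0.1800, 0.0045, 0.0396)
τ = I·(Δω/dt) + ω₀×(Iω₀) = (-0.1400, 0.0800, 0.1200)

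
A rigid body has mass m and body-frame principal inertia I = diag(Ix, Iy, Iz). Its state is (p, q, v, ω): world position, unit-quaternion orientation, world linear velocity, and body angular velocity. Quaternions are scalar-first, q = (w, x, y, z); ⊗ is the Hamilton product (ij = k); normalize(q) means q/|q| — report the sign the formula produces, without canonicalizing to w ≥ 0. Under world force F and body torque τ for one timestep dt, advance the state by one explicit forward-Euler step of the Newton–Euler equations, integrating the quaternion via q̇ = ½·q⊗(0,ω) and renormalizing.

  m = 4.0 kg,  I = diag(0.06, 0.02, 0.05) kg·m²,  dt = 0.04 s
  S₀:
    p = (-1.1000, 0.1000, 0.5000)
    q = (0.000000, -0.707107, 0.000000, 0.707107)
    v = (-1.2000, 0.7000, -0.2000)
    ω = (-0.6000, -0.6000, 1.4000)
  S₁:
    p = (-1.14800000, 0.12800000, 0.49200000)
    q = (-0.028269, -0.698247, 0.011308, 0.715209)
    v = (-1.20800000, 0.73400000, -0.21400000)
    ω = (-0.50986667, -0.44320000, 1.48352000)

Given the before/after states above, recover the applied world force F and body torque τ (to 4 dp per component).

velocity change Δv = (-0.00800000, 0.03400000, -0.01400000)
applied force F = (-0.8000, 3.4000, -1.4000)
Δω = ω₁−ω₀ = (0.09013333, 0.15680000, 0.08352000)
gyro term ω₀×Iω₀ = (-0.0252, -0.0084, -0.0144)
I·α + gyro = (0.1100, 0.0700, 0.0900)

F = (-0.8000, 3.4000, -1.4000)
τ = (0.1100, 0.0700, 0.0900)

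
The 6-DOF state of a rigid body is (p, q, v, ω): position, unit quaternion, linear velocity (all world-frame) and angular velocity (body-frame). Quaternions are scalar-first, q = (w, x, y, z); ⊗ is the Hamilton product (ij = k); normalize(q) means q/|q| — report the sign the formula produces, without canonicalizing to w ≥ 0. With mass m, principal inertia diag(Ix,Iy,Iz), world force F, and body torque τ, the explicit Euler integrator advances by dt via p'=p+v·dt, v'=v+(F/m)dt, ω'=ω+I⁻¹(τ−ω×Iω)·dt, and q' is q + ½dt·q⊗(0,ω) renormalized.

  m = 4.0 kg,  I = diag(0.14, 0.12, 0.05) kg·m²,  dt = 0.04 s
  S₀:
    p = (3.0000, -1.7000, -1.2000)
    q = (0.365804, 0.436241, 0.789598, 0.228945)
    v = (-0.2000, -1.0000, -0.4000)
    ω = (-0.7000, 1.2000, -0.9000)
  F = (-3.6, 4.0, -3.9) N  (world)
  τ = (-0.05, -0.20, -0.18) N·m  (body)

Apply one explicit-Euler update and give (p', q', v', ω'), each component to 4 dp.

p' = (2.9920, -1.7400, -1.2160)
q' = (0.3569, 0.4112, 0.8026, 0.2438)
v' = (-0.2360, -0.9600, -0.4390)
ω' = (-0.7359, 1.1144, -1.0574)

α = I⁻¹(τ − ω×Iω) = (-0.8971, -2.1392, -3.9360)
ω' = ω + α·dt = (-0.7359, 1.1144, -1.0574)
2q̇ = q⊗(0,ω) = (-0.4360984, -1.2414350, 0.6713202, 0.7469842)
q + ½dt·q⊗(0,ω), renormalized = (0.3569, 0.4112, 0.8026, 0.2438)
a = F/m = (-0.9000, 1.0000, -0.9750)
p + v·dt = (2.9920, -1.7400, -1.2160)
v' = v + a·dt = (-0.2360, -0.9600, -0.4390)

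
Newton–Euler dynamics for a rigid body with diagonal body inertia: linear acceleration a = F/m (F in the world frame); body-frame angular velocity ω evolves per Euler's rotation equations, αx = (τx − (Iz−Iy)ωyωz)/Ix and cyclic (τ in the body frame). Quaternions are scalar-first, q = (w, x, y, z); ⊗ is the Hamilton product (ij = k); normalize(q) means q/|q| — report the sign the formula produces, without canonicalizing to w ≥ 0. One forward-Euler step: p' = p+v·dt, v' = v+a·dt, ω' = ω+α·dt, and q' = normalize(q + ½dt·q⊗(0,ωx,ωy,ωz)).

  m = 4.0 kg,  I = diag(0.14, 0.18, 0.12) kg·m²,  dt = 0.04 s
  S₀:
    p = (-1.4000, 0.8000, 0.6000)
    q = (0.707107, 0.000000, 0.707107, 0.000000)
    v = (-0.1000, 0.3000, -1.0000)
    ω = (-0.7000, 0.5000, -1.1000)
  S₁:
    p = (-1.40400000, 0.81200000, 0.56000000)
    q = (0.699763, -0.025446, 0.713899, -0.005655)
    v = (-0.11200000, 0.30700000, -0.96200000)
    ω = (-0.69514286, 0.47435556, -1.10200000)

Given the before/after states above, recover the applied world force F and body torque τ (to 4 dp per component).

F = (-1.2000, 0.7000, 3.8000)
τ = (0.0500, -0.1000, -0.0200)

v₁ − v₀ = (-0.01200000, 0.00700000, 0.03800000)
m·(v₁−v₀)/dt = (-1.2000, 0.7000, 3.8000)
Δω = ω₁−ω₀ = (0.00485714, -0.02564444, -0.00200000)
precession coupling = (0.0330, 0.0154, -0.0140)
τ = I·(Δω/dt) + ω₀×(Iω₀) = (0.0500, -0.1000, -0.0200)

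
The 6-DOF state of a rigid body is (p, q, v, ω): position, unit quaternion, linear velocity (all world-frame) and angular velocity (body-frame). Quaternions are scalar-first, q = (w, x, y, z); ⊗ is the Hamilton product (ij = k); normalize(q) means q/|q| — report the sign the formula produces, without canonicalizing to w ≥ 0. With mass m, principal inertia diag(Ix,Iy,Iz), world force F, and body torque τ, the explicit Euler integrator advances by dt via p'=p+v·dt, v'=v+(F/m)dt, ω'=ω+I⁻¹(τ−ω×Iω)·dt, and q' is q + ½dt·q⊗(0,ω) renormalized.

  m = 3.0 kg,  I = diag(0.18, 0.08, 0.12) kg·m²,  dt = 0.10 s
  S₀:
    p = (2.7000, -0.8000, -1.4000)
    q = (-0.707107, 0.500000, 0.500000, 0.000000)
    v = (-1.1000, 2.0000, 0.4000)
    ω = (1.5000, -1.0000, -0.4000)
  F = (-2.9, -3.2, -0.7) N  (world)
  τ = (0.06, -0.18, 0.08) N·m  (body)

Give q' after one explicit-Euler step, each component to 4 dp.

q' = (-0.7166, 0.4351, 0.5430, -0.0482)

Hamilton product q⊗(0,ω) = (-0.2500000, -1.2606605, 0.9071070, -0.9671572)
q + ½dt·q⊗(0,ω), renormalized = (-0.7166, 0.4351, 0.5430, -0.0482)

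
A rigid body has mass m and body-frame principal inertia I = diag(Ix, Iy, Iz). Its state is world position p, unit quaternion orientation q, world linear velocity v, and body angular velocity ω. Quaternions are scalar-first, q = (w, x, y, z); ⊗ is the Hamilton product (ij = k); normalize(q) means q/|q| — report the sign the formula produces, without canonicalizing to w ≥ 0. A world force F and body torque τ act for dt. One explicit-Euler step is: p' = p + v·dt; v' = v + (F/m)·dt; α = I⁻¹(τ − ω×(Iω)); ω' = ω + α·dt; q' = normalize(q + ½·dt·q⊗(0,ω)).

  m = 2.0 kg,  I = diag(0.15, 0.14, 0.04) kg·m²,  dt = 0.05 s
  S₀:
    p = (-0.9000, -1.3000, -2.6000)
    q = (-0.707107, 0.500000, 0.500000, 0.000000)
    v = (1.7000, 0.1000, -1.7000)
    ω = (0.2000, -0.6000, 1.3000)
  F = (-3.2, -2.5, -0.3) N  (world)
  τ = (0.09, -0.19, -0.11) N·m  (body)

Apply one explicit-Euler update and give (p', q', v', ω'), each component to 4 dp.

a = (-1.6000, -1.2500, -0.1500)
new position p' = (-0.8150, -1.2950, -2.6850)
v + (F/m)dt = (1.6200, 0.0375, -1.7075)
ω×(Iω) gyroscopic = (0.0780, 0.0286, 0.0012)
α = I⁻¹(τ − ω×Iω) = (0.0800, -1.5614, -2.7800)
ω + α·dt = (0.2040, -0.6781, 1.1610)
2q̇ = q⊗(0,ω) = (0.2000000, 0.5085786, -0.2257358, -1.3192391)
q' = normalize(q + ½dt·q⊗(0,ω)) = (-0.7016, 0.5124, 0.4940, -0.0330)

p' = (-0.8150, -1.2950, -2.6850)
q' = (-0.7016, 0.5124, 0.4940, -0.0330)
v' = (1.6200, 0.0375, -1.7075)
ω' = (0.2040, -0.6781, 1.1610)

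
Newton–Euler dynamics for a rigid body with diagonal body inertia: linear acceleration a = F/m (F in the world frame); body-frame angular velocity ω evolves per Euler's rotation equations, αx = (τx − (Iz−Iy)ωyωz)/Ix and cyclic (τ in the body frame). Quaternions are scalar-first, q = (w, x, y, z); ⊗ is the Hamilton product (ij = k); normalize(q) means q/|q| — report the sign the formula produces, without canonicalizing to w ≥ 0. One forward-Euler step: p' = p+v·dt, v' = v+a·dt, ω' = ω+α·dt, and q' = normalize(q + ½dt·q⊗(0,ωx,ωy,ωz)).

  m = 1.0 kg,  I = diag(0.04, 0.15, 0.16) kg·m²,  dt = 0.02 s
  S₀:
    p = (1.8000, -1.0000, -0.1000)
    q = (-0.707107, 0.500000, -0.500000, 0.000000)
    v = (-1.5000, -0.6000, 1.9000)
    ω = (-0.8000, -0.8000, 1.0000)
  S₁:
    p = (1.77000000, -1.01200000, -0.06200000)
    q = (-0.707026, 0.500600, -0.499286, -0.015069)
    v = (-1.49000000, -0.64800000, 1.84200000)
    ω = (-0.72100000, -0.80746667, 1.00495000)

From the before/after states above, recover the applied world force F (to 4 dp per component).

F = (0.5000, -2.4000, -2.9000)

v₁ − v₀ = (0.01000000, -0.04800000, -0.05800000)
applied force F = (0.5000, -2.4000, -2.9000)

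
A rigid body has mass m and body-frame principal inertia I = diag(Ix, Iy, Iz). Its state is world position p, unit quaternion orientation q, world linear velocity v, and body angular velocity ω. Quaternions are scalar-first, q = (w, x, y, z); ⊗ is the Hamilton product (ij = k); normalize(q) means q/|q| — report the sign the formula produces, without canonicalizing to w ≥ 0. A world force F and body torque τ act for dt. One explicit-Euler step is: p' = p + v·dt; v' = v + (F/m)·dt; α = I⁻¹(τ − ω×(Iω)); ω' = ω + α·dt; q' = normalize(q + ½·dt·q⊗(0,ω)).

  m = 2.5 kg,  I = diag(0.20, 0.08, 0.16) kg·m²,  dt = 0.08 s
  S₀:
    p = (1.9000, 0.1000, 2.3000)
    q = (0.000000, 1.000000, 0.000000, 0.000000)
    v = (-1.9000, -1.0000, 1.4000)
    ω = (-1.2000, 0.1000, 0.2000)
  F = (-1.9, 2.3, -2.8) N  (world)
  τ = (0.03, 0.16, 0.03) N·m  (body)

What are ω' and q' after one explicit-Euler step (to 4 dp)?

ω' = (-1.1886, 0.2696, 0.2078)
q' = (0.0479, 0.9988, -0.0080, 0.0040)

precession coupling ω×(Iω) = (0.0016, -0.0096, 0.0144)
(τ − ω×Iω)/I = (0.1420, 2.1200, 0.0975)
ω + α·dt = (-1.1886, 0.2696, 0.2078)
Hamilton product q⊗(0,ω) = (1.2000000, 0.0000000, -0.2000000, 0.1000000)
q' = normalize(q + ½dt·q⊗(0,ω)) = (0.0479, 0.9988, -0.0080, 0.0040)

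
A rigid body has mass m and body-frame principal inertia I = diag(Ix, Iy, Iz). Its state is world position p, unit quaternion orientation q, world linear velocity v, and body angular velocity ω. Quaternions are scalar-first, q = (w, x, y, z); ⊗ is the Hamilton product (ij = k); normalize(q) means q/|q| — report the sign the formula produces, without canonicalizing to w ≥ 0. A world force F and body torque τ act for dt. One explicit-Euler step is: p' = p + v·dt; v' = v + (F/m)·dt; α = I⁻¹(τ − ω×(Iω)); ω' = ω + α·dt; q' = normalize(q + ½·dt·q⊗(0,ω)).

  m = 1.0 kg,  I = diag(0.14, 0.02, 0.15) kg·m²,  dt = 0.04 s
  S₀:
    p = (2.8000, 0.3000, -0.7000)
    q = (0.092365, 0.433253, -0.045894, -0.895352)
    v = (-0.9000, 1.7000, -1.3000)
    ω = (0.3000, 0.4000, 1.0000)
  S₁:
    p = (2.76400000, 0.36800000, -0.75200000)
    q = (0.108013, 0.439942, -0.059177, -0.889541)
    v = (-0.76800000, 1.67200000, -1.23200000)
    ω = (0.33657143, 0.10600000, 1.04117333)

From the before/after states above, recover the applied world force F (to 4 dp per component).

F = (3.3000, -0.7000, 1.7000)

v₁ − v₀ = (0.13200000, -0.02800000, 0.06800000)
F = m·Δv/dt = (3.3000, -0.7000, 1.7000)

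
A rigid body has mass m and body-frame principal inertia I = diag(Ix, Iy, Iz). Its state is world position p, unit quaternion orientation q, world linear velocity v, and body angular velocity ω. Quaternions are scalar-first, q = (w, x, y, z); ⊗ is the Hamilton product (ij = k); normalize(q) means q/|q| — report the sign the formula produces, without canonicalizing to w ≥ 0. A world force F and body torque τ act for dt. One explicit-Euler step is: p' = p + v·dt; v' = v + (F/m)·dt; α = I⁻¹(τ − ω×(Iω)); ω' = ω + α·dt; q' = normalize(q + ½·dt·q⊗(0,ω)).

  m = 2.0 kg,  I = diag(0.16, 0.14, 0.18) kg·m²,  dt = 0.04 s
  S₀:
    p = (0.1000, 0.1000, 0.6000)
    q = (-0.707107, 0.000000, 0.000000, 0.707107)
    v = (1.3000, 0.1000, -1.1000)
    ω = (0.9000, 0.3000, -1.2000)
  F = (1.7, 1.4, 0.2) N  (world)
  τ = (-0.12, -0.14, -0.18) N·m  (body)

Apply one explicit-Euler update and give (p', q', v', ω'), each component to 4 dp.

ω×(Iω) gyroscopic = (-0.0144, 0.0216, -0.0054)
angular accel α = (-0.6600, -1.1543, -0.9700)
ω + α·dt = (0.8736, 0.2538, -1.2388)
Hamilton product q⊗(0,ω) = (0.8485284, -0.8485284, 0.4242642, 0.8485284)
updated quaternion q' = (-0.6898, -0.0170, 0.0085, 0.7237)
new position p' = (0.1520, 0.1040, 0.5560)
v' = v + a·dt = (1.3340, 0.1280, -1.0960)

p' = (0.1520, 0.1040, 0.5560)
q' = (-0.6898, -0.0170, 0.0085, 0.7237)
v' = (1.3340, 0.1280, -1.0960)
ω' = (0.8736, 0.2538, -1.2388)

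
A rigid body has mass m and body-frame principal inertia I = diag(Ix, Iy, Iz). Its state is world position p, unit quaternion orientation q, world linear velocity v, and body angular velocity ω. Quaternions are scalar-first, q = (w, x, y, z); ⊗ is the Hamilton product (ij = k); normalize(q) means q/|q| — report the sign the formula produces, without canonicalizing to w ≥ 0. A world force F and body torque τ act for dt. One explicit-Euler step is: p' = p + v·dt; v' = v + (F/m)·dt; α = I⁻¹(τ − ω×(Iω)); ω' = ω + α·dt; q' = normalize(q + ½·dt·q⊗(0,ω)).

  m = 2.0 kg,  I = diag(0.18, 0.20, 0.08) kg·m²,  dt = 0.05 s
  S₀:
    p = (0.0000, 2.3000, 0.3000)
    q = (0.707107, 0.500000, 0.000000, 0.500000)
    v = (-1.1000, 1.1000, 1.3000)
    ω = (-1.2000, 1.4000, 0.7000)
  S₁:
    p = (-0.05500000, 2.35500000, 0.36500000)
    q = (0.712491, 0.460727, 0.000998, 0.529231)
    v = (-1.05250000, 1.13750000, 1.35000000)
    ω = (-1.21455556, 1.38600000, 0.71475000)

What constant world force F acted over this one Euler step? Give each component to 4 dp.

Δv = v₁−v₀ = (0.04750000, 0.03750000, 0.05000000)
applied force F = (1.9000, 1.5000, 2.0000)

F = (1.9000, 1.5000, 2.0000)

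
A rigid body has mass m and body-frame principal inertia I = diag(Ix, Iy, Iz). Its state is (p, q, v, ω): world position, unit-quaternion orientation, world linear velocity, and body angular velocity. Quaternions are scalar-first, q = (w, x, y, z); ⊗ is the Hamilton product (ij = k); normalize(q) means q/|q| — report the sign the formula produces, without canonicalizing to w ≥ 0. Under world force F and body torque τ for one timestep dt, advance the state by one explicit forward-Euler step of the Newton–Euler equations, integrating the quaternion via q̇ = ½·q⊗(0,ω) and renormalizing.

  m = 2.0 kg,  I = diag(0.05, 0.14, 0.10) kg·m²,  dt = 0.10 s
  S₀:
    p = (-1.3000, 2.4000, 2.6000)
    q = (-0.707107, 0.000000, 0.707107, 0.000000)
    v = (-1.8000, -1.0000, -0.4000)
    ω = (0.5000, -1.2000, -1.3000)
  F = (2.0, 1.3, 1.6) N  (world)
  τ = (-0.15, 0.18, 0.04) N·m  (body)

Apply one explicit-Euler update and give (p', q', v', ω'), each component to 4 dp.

(τ − ω×Iω)/I = (-1.7520, 1.0536, 0.9400)
ω' = ω + α·dt = (0.3248, -1.0946, -1.2060)
Hamilton product q⊗(0,ω) = (0.8485284, -1.2727926, 0.8485284, 0.5656856)
updated quaternion q' = (-0.6619, -0.0634, 0.7464, 0.0282)
a = (1.0000, 0.6500, 0.8000)
new position p' = (-1.4800, 2.3000, 2.5600)
v' = v + a·dt = (-1.7000, -0.9350, -0.3200)

p' = (-1.4800, 2.3000, 2.5600)
q' = (-0.6619, -0.0634, 0.7464, 0.0282)
v' = (-1.7000, -0.9350, -0.3200)
ω' = (0.3248, -1.0946, -1.2060)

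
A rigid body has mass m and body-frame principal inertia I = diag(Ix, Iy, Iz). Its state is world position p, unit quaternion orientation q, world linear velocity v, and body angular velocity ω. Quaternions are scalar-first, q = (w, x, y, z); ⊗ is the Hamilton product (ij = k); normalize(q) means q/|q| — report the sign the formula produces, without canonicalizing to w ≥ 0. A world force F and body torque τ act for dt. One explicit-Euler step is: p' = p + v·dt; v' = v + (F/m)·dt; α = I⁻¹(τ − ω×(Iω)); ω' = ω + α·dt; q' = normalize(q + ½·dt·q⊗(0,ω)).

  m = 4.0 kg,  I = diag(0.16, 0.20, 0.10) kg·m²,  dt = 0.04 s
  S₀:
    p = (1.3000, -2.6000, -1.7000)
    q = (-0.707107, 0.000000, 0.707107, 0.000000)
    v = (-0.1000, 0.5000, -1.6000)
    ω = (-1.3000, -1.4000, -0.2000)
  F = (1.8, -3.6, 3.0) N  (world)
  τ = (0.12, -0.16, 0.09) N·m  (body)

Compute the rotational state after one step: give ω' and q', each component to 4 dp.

ω' = (-1.2630, -1.4351, -0.1931)
q' = (-0.6868, 0.0155, 0.7264, 0.0212)

(τ − ω×Iω)/I = (0.9250, -0.8780, 0.1720)
ω' = ω + α·dt = (-1.2630, -1.4351, -0.1931)
2q̇ = q⊗(0,ω) = (0.9899498, 0.7778177, 0.9899498, 1.0606605)
q' = normalize(q + ½dt·q⊗(0,ω)) = (-0.6868, 0.0155, 0.7264, 0.0212)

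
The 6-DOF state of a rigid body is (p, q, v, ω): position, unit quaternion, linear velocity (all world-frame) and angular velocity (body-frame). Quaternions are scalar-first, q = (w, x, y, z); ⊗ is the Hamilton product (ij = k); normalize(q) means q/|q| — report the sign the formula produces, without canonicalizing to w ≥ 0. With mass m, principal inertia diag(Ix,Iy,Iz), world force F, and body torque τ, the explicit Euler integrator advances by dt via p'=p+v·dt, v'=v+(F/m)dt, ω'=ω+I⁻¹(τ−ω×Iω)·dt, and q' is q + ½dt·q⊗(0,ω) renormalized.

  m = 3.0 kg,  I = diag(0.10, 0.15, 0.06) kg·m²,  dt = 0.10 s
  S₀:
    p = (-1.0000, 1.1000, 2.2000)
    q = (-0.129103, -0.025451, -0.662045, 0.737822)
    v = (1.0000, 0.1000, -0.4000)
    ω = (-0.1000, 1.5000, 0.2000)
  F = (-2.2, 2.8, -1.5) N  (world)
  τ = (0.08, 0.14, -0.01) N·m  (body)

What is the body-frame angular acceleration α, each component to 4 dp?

gyro term ω×Iω = (-0.0270, -0.0008, -0.0075)
angular accel α = (1.0700, 0.9387, -0.0417)

α = (1.0700, 0.9387, -0.0417)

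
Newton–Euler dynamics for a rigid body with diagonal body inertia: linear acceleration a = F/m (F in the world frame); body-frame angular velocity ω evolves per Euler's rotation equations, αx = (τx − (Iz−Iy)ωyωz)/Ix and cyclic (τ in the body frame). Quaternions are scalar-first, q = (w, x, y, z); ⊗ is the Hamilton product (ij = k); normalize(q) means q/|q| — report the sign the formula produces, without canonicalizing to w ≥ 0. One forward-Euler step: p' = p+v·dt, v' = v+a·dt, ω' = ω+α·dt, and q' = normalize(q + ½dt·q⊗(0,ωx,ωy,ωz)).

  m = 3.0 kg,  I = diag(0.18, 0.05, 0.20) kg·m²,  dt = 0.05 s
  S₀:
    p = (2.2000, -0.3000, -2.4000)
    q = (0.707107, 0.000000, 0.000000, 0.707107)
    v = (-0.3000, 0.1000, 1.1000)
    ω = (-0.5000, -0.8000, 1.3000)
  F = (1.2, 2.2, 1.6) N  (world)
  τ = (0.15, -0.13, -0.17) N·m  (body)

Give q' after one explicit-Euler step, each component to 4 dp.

q' = (0.6836, 0.0053, -0.0230, 0.7295)

q⊗(0,ω) = (-0.9192391, 0.2121321, -0.9192391, 0.9192391)
q' = normalize(q + ½dt·q⊗(0,ω)) = (0.6836, 0.0053, -0.0230, 0.7295)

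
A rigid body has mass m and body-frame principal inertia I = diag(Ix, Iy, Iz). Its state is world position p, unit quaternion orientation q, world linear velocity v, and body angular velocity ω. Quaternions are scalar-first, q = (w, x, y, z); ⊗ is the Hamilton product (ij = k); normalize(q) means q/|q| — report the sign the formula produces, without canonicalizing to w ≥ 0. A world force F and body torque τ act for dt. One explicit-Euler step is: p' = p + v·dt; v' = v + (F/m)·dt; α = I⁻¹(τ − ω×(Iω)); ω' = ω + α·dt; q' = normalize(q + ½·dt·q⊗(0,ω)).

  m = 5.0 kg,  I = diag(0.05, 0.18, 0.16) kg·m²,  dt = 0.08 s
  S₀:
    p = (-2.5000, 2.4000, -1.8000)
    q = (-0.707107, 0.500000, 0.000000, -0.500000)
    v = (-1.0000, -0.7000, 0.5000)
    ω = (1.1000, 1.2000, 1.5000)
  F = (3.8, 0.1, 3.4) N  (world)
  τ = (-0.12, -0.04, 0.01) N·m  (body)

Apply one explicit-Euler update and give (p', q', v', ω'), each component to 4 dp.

(τ − ω×Iω)/I = (-1.6800, 0.7861, -1.0100)
ω' = ω + α·dt = (0.9656, 1.2629, 1.4192)
2q̇ = q⊗(0,ω) = (0.2000000, -0.1778177, -2.1485284, -0.4606605)
q + ½dt·q⊗(0,ω), renormalized = (-0.6964, 0.4910, -0.0856, -0.5164)
a = F/m = (0.7600, 0.0200, 0.6800)
new position p' = (-2.5800, 2.3440, -1.7600)
new velocity v' = (-0.9392, -0.6984, 0.5544)

p' = (-2.5800, 2.3440, -1.7600)
q' = (-0.6964, 0.4910, -0.0856, -0.5164)
v' = (-0.9392, -0.6984, 0.5544)
ω' = (0.9656, 1.2629, 1.4192)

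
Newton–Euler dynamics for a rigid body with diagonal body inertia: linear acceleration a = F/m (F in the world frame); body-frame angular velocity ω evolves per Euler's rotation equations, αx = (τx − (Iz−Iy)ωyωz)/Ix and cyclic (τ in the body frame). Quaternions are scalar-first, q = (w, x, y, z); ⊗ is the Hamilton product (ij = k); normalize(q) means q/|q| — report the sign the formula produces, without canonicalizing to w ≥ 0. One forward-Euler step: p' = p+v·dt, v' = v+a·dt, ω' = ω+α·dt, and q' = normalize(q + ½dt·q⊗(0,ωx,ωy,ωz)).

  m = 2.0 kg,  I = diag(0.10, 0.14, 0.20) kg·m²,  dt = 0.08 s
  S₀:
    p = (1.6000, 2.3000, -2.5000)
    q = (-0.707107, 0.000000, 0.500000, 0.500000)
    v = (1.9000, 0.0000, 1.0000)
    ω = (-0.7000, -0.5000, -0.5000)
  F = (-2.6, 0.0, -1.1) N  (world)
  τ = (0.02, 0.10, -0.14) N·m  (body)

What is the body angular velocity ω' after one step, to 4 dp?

ω' = (-0.6960, -0.4229, -0.5616)

ω×(Iω) gyroscopic = (0.0150, -0.0350, 0.0140)
(τ − ω×Iω)/I = (0.0500, 0.9643, -0.7700)
ω + α·dt = (-0.6960, -0.4229, -0.5616)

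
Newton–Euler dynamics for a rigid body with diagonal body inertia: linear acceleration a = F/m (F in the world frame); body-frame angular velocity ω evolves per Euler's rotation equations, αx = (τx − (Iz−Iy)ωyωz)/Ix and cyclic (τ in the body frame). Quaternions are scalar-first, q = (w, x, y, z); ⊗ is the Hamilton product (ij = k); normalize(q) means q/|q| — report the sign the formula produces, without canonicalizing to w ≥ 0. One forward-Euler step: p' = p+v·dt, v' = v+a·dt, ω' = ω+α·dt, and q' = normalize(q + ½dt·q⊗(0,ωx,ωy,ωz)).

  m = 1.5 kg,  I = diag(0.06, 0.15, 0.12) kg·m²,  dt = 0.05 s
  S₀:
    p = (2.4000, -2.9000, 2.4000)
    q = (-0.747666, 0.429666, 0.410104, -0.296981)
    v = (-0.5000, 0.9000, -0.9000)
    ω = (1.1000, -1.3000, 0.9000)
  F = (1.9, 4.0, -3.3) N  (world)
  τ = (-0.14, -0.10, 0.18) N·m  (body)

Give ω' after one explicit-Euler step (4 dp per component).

ω' = (0.9541, -1.3135, 1.0286)

gyro term ω×Iω = (0.0351, -0.0594, -0.1287)
(τ − ω×Iω)/I = (-2.9183, -0.2707, 2.5725)
new body rate ω' = (0.9541, -1.3135, 1.0286)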